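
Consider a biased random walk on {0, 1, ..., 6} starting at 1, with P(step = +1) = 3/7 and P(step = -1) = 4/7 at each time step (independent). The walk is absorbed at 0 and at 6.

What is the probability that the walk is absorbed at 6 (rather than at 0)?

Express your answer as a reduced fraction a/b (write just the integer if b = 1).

Biased walk: p = 3/7, q = 4/7, r = q/p = 4/3
Gambler's ruin: P(hit 6 before 0 | start at 1) = (1 - r^a)/(1 - r^N)
r^1 = 4/3; r^6 = 4096/729
P = (1 - 4/3) / (1 - 4096/729) = -1/3 / -3367/729 = 243/3367

Answer: 243/3367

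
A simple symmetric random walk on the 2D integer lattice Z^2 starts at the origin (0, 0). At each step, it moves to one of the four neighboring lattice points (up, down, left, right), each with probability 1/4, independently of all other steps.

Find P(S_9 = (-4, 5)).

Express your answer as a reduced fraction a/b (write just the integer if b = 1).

Let h be the number of horizontal steps (so 9-h are vertical). To end at (-4,5) need (h-4)/2 right-steps and ((9-h)+5)/2 up-steps.
Sum over h with 4 ≤ h ≤ 4, h ≡ 0 (mod 2), 9-h ≡ 1 (mod 2):
h=4: C(9,4)·C(4,0)·C(5,5) = 126·1·1 = 126
Total favorable: 126
Total paths: 4^9 = 262144
P = 126/262144 = 63/131072

Answer: 63/131072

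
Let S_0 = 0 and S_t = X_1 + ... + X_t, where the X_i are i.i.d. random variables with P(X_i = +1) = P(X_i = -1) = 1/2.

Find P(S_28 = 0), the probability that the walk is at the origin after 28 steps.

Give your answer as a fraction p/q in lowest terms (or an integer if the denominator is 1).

To return to 0 after 28 steps: need exactly 14 steps of +1 and 14 of -1.
Favorable paths: C(28,14) = 40116600
Total paths: 2^28 = 268435456
P = 40116600/268435456 = 5014575/33554432

Answer: 5014575/33554432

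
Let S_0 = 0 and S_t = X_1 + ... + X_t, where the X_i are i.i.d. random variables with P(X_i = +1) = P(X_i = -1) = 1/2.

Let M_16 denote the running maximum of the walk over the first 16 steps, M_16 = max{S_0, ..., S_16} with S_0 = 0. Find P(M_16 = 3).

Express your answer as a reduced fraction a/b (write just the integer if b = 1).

Let M_16 = max(S_0,...,S_16). Use the reflection principle: for j ≥ 1, #{paths with M_16 ≥ j} = #{S_16 ≥ j} + #{S_16 ≥ j+1}.
By reflection, #{M_16 ≥ 3} = #{S_16 ≥ 3} + #{S_16 ≥ 4} = 14893 + 14893 = 29786.
#{M_16 ≥ 4} = #{S_16 ≥ 4} + #{S_16 ≥ 5} = 14893 + 6885 = 21778.
#{M_16 = 3} = 29786 - 21778 = 8008.
P(M_16 = 3) = 8008/65536 = 1001/8192

Answer: 1001/8192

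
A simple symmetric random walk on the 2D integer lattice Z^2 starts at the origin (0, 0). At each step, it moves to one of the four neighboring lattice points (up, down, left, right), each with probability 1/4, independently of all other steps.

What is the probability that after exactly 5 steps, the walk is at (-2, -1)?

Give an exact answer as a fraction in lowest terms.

Let h be the number of horizontal steps (so 5-h are vertical). To end at (-2,-1) need (h-2)/2 right-steps and ((5-h)-1)/2 up-steps.
Sum over h with 2 ≤ h ≤ 4, h ≡ 0 (mod 2), 5-h ≡ 1 (mod 2):
h=2: C(5,2)·C(2,0)·C(3,1) = 10·1·3 = 30
h=4: C(5,4)·C(4,1)·C(1,0) = 5·4·1 = 20
Total favorable: 50
Total paths: 4^5 = 1024
P = 50/1024 = 25/512

Answer: 25/512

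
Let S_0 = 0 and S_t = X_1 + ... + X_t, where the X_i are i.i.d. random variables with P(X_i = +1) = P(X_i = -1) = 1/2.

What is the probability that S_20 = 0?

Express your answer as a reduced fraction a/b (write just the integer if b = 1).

Answer: 46189/262144

Derivation:
To return to 0 after 20 steps: need exactly 10 steps of +1 and 10 of -1.
Favorable paths: C(20,10) = 184756
Total paths: 2^20 = 1048576
P = 184756/1048576 = 46189/262144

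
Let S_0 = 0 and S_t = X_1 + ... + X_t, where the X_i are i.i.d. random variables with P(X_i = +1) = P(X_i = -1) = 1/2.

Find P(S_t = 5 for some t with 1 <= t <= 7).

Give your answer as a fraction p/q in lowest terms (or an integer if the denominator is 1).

Answer: 9/128

Derivation:
Count via complement. Let g(t,s) = #length-t paths at position s with S_1..S_t all ≠ 5.
g(t,s) = g(t-1,s-1) + g(t-1,s+1) for s ≠ 5; g(t,5) = 0.
t=0: g(0,0)=1
t=1: g(1,-1)=1 g(1,1)=1
t=2: g(2,-2)=1 g(2,0)=2 g(2,2)=1
t=3: g(3,-3)=1 g(3,-1)=3 g(3,1)=3 g(3,3)=1
t=4: g(4,-4)=1 g(4,-2)=4 g(4,0)=6 g(4,2)=4 g(4,4)=1
t=5: g(5,-5)=1 g(5,-3)=5 g(5,-1)=10 g(5,1)=10 g(5,3)=5
t=6: g(6,-6)=1 g(6,-4)=6 g(6,-2)=15 g(6,0)=20 g(6,2)=15 g(6,4)=5
t=7: g(7,-7)=1 g(7,-5)=7 g(7,-3)=21 g(7,-1)=35 g(7,1)=35 g(7,3)=20
Paths never hitting 5: Σ_s g(7,s) = 119
Paths hitting 5: 2^7 - 119 = 9
P = 9/128 = 9/128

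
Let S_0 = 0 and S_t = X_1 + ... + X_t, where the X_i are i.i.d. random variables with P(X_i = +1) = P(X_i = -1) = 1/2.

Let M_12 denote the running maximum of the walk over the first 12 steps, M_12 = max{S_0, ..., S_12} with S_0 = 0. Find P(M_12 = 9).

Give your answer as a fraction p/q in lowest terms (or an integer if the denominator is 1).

Answer: 3/1024

Derivation:
Let M_12 = max(S_0,...,S_12). Use the reflection principle: for j ≥ 1, #{paths with M_12 ≥ j} = #{S_12 ≥ j} + #{S_12 ≥ j+1}.
By reflection, #{M_12 ≥ 9} = #{S_12 ≥ 9} + #{S_12 ≥ 10} = 13 + 13 = 26.
#{M_12 ≥ 10} = #{S_12 ≥ 10} + #{S_12 ≥ 11} = 13 + 1 = 14.
#{M_12 = 9} = 26 - 14 = 12.
P(M_12 = 9) = 12/4096 = 3/1024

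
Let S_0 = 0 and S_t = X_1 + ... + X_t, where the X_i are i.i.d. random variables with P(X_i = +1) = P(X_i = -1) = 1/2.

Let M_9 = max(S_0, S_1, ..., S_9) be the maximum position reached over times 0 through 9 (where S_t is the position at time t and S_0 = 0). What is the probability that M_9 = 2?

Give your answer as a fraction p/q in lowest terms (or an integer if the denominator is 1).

Answer: 21/128

Derivation:
Let M_9 = max(S_0,...,S_9). Use the reflection principle: for j ≥ 1, #{paths with M_9 ≥ j} = #{S_9 ≥ j} + #{S_9 ≥ j+1}.
By reflection, #{M_9 ≥ 2} = #{S_9 ≥ 2} + #{S_9 ≥ 3} = 130 + 130 = 260.
#{M_9 ≥ 3} = #{S_9 ≥ 3} + #{S_9 ≥ 4} = 130 + 46 = 176.
#{M_9 = 2} = 260 - 176 = 84.
P(M_9 = 2) = 84/512 = 21/128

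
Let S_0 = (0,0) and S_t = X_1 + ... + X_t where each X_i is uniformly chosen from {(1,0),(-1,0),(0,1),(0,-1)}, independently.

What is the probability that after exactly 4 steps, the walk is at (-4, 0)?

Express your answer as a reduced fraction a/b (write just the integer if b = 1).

Answer: 1/256

Derivation:
Let h be the number of horizontal steps (so 4-h are vertical). To end at (-4,0) need (h-4)/2 right-steps and ((4-h)+0)/2 up-steps.
Sum over h with 4 ≤ h ≤ 4, h ≡ 0 (mod 2), 4-h ≡ 0 (mod 2):
h=4: C(4,4)·C(4,0)·C(0,0) = 1·1·1 = 1
Total favorable: 1
Total paths: 4^4 = 256
P = 1/256 = 1/256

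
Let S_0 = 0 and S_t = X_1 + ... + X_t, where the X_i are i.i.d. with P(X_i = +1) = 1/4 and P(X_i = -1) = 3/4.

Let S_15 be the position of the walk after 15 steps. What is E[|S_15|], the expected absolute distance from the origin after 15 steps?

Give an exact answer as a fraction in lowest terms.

S_15 takes values m ≡ 1 (mod 2) with |m| ≤ 15; P(S_15=m) = C(15,(15+m)/2) · (1/4)^((15+m)/2) · (3/4)^((15-m)/2).
Distribution: P(S=-15)=14348907/1073741824, P(S=-13)=71744535/1073741824, P(S=-11)=167403915/1073741824, P(S=-9)=241805655/1073741824, P(S=-7)=241805655/1073741824, P(S=-5)=177324147/1073741824, P(S=-3)=98513415/1073741824, P(S=-1)=42220035/1073741824, P(S=1)=14073345/1073741824, P(S=3)=3648645/1073741824, P(S=5)=729729/1073741824, P(S=7)=110565/1073741824, P(S=9)=12285/1073741824, P(S=11)=945/1073741824, P(S=13)=45/1073741824, P(S=15)=1/1073741824
E[|S_15|] = Σ_m |m|·P(S_15=m) = 253505955/33554432

Answer: 253505955/33554432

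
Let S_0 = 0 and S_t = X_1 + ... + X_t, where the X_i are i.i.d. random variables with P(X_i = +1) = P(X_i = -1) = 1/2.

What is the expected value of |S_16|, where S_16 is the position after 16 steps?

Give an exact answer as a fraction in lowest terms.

Answer: 6435/2048

Derivation:
S_16 takes values m ≡ 0 (mod 2) with |m| ≤ 16; P(S_16=m) = C(16,(16+m)/2)/2^16.
Total paths: 2^16 = 65536
Distribution: P(S=-16)=1/65536, P(S=-14)=16/65536, P(S=-12)=120/65536, P(S=-10)=560/65536, P(S=-8)=1820/65536, P(S=-6)=4368/65536, P(S=-4)=8008/65536, P(S=-2)=11440/65536, P(S=0)=12870/65536, P(S=2)=11440/65536, P(S=4)=8008/65536, P(S=6)=4368/65536, P(S=8)=1820/65536, P(S=10)=560/65536, P(S=12)=120/65536, P(S=14)=16/65536, P(S=16)=1/65536
E[|S_16|] = Σ_m |m|·P(S_16=m) = 205920/65536 = 6435/2048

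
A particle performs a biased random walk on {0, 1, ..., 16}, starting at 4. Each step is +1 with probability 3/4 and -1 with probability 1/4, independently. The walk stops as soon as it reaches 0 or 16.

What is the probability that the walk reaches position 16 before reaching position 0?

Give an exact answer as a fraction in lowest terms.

Biased walk: p = 3/4, q = 1/4, r = q/p = 1/3
Gambler's ruin: P(hit 16 before 0 | start at 4) = (1 - r^a)/(1 - r^N)
r^4 = 1/81; r^16 = 1/43046721
P = (1 - 1/81) / (1 - 1/43046721) = 80/81 / 43046720/43046721 = 531441/538084

Answer: 531441/538084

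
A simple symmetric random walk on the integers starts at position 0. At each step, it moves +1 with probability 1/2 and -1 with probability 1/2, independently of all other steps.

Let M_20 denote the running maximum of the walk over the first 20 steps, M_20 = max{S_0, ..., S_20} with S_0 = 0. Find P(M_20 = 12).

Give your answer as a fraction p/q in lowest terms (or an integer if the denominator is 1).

Let M_20 = max(S_0,...,S_20). Use the reflection principle: for j ≥ 1, #{paths with M_20 ≥ j} = #{S_20 ≥ j} + #{S_20 ≥ j+1}.
By reflection, #{M_20 ≥ 12} = #{S_20 ≥ 12} + #{S_20 ≥ 13} = 6196 + 1351 = 7547.
#{M_20 ≥ 13} = #{S_20 ≥ 13} + #{S_20 ≥ 14} = 1351 + 1351 = 2702.
#{M_20 = 12} = 7547 - 2702 = 4845.
P(M_20 = 12) = 4845/1048576 = 4845/1048576

Answer: 4845/1048576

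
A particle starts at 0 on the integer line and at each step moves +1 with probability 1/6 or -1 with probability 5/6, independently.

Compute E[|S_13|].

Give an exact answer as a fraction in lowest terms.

S_13 takes values m ≡ 1 (mod 2) with |m| ≤ 13; P(S_13=m) = C(13,(13+m)/2) · (1/6)^((13+m)/2) · (5/6)^((13-m)/2).
Distribution: P(S=-13)=1220703125/13060694016, P(S=-11)=3173828125/13060694016, P(S=-9)=634765625/2176782336, P(S=-7)=1396484375/6530347008, P(S=-5)=1396484375/13060694016, P(S=-3)=55859375/1451188224, P(S=-1)=11171875/1088391168, P(S=1)=2234375/1088391168, P(S=3)=446875/1451188224, P(S=5)=446875/13060694016, P(S=7)=17875/6530347008, P(S=9)=325/2176782336, P(S=11)=65/13060694016, P(S=13)=1/13060694016
E[|S_13|] = Σ_m |m|·P(S_13=m) = 1573270049/181398528

Answer: 1573270049/181398528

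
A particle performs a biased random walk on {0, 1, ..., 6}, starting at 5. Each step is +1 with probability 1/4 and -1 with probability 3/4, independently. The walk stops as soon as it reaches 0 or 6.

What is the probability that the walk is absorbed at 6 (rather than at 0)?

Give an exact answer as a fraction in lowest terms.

Biased walk: p = 1/4, q = 3/4, r = q/p = 3
Gambler's ruin: P(hit 6 before 0 | start at 5) = (1 - r^a)/(1 - r^N)
r^5 = 243; r^6 = 729
P = (1 - 243) / (1 - 729) = -242 / -728 = 121/364

Answer: 121/364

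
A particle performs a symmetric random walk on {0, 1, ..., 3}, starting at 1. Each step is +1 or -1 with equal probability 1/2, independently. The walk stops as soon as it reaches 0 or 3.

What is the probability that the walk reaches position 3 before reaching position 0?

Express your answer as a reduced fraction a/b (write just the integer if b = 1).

Answer: 1/3

Derivation:
Symmetric walk (p = 1/2): the harmonic-function argument gives P(hit 3 before 0 | start at 1) = a/N.
P = 1/3 = 1/3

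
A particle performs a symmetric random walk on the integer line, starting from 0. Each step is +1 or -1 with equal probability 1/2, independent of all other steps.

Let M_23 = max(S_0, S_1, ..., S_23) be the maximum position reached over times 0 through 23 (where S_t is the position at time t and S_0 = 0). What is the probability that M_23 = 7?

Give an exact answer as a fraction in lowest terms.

Let M_23 = max(S_0,...,S_23). Use the reflection principle: for j ≥ 1, #{paths with M_23 ≥ j} = #{S_23 ≥ j} + #{S_23 ≥ j+1}.
By reflection, #{M_23 ≥ 7} = #{S_23 ≥ 7} + #{S_23 ≥ 8} = 880970 + 390656 = 1271626.
#{M_23 ≥ 8} = #{S_23 ≥ 8} + #{S_23 ≥ 9} = 390656 + 390656 = 781312.
#{M_23 = 7} = 1271626 - 781312 = 490314.
P(M_23 = 7) = 490314/8388608 = 245157/4194304

Answer: 245157/4194304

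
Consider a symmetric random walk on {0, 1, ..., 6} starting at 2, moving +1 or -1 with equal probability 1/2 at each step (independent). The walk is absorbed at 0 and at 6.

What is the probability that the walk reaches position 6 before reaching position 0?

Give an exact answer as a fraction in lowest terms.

Symmetric walk (p = 1/2): the harmonic-function argument gives P(hit 6 before 0 | start at 2) = a/N.
P = 2/6 = 1/3

Answer: 1/3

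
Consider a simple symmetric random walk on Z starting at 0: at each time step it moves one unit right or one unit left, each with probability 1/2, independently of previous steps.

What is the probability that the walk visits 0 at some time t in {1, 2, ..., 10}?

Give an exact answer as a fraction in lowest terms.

Count via complement. Let g(t,s) = #length-t paths at position s with S_1..S_t all ≠ 0.
g(t,s) = g(t-1,s-1) + g(t-1,s+1) for s ≠ 0; g(t,0) = 0.
t=0: g(0,0)=1
t=1: g(1,-1)=1 g(1,1)=1
t=2: g(2,-2)=1 g(2,2)=1
t=3: g(3,-3)=1 g(3,-1)=1 g(3,1)=1 g(3,3)=1
t=4: g(4,-4)=1 g(4,-2)=2 g(4,2)=2 g(4,4)=1
t=5: g(5,-5)=1 g(5,-3)=3 g(5,-1)=2 g(5,1)=2 g(5,3)=3 g(5,5)=1
t=6: g(6,-6)=1 g(6,-4)=4 g(6,-2)=5 g(6,2)=5 g(6,4)=4 g(6,6)=1
t=7: g(7,-7)=1 g(7,-5)=5 g(7,-3)=9 g(7,-1)=5 g(7,1)=5 g(7,3)=9 g(7,5)=5 g(7,7)=1
t=8: g(8,-8)=1 g(8,-6)=6 g(8,-4)=14 g(8,-2)=14 g(8,2)=14 g(8,4)=14 g(8,6)=6 g(8,8)=1
t=9: g(9,-9)=1 g(9,-7)=7 g(9,-5)=20 g(9,-3)=28 g(9,-1)=14 g(9,1)=14 g(9,3)=28 g(9,5)=20 g(9,7)=7 g(9,9)=1
t=10: g(10,-10)=1 g(10,-8)=8 g(10,-6)=27 g(10,-4)=48 g(10,-2)=42 g(10,2)=42 g(10,4)=48 g(10,6)=27 g(10,8)=8 g(10,10)=1
Paths never hitting 0: Σ_s g(10,s) = 252
Paths hitting 0: 2^10 - 252 = 772
P = 772/1024 = 193/256

Answer: 193/256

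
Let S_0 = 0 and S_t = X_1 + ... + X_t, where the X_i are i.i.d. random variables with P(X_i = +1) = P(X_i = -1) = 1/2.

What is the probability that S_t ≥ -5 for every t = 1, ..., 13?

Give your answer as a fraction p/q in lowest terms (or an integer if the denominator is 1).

Answer: 1859/2048

Derivation:
Let f(t,s) = #length-t paths at position s with S_1..S_t all ≥ -5.
f(t,s) = f(t-1,s-1) + f(t-1,s+1) for s ≥ -5; f(t,s) = 0 for s < -5.
t=0: f(0,0)=1
t=1: f(1,-1)=1 f(1,1)=1
t=2: f(2,-2)=1 f(2,0)=2 f(2,2)=1
t=3: f(3,-3)=1 f(3,-1)=3 f(3,1)=3 f(3,3)=1
t=4: f(4,-4)=1 f(4,-2)=4 f(4,0)=6 f(4,2)=4 f(4,4)=1
t=5: f(5,-5)=1 f(5,-3)=5 f(5,-1)=10 f(5,1)=10 f(5,3)=5 f(5,5)=1
t=6: f(6,-4)=6 f(6,-2)=15 f(6,0)=20 f(6,2)=15 f(6,4)=6 f(6,6)=1
t=7: f(7,-5)=6 f(7,-3)=21 f(7,-1)=35 f(7,1)=35 f(7,3)=21 f(7,5)=7 f(7,7)=1
t=8: f(8,-4)=27 f(8,-2)=56 f(8,0)=70 f(8,2)=56 f(8,4)=28 f(8,6)=8 f(8,8)=1
t=9: f(9,-5)=27 f(9,-3)=83 f(9,-1)=126 f(9,1)=126 f(9,3)=84 f(9,5)=36 f(9,7)=9 f(9,9)=1
t=10: f(10,-4)=110 f(10,-2)=209 f(10,0)=252 f(10,2)=210 f(10,4)=120 f(10,6)=45 f(10,8)=10 f(10,10)=1
t=11: f(11,-5)=110 f(11,-3)=319 f(11,-1)=461 f(11,1)=462 f(11,3)=330 f(11,5)=165 f(11,7)=55 f(11,9)=11 f(11,11)=1
t=12: f(12,-4)=429 f(12,-2)=780 f(12,0)=923 f(12,2)=792 f(12,4)=495 f(12,6)=220 f(12,8)=66 f(12,10)=12 f(12,12)=1
t=13: f(13,-5)=429 f(13,-3)=1209 f(13,-1)=1703 f(13,1)=1715 f(13,3)=1287 f(13,5)=715 f(13,7)=286 f(13,9)=78 f(13,11)=13 f(13,13)=1
Σ_s f(13,s) = 7436
P = 7436/8192 = 1859/2048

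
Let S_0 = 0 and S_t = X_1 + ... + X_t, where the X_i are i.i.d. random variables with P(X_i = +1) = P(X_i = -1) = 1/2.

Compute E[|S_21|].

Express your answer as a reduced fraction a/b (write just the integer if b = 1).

Answer: 969969/262144

Derivation:
S_21 takes values m ≡ 1 (mod 2) with |m| ≤ 21; P(S_21=m) = C(21,(21+m)/2)/2^21.
Total paths: 2^21 = 2097152
Distribution: P(S=-21)=1/2097152, P(S=-19)=21/2097152, P(S=-17)=210/2097152, P(S=-15)=1330/2097152, P(S=-13)=5985/2097152, P(S=-11)=20349/2097152, P(S=-9)=54264/2097152, P(S=-7)=116280/2097152, P(S=-5)=203490/2097152, P(S=-3)=293930/2097152, P(S=-1)=352716/2097152, P(S=1)=352716/2097152, P(S=3)=293930/2097152, P(S=5)=203490/2097152, P(S=7)=116280/2097152, P(S=9)=54264/2097152, P(S=11)=20349/2097152, P(S=13)=5985/2097152, P(S=15)=1330/2097152, P(S=17)=210/2097152, P(S=19)=21/2097152, P(S=21)=1/2097152
E[|S_21|] = Σ_m |m|·P(S_21=m) = 7759752/2097152 = 969969/262144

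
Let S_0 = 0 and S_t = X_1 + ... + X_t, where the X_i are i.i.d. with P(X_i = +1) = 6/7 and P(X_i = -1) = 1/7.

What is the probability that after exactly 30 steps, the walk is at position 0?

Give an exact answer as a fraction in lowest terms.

Answer: 72933928748667371520/22539340290692258087863249

Derivation:
To be at 0 after 30 steps: need exactly 15 steps of +1 and 15 of -1.
Number of such sequences: C(30,15) = 155117520
Each has probability (6/7)^15 · (1/7)^15 = 470184984576/22539340290692258087863249
P = 155117520 · 470184984576/22539340290692258087863249 = 72933928748667371520/22539340290692258087863249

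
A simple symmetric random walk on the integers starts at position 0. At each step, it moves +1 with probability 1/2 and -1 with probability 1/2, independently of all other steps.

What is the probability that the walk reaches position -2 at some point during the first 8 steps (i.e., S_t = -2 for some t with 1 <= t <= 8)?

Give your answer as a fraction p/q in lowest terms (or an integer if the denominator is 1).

Count via complement. Let g(t,s) = #length-t paths at position s with S_1..S_t all ≠ -2.
g(t,s) = g(t-1,s-1) + g(t-1,s+1) for s ≠ -2; g(t,-2) = 0.
t=0: g(0,0)=1
t=1: g(1,-1)=1 g(1,1)=1
t=2: g(2,0)=2 g(2,2)=1
t=3: g(3,-1)=2 g(3,1)=3 g(3,3)=1
t=4: g(4,0)=5 g(4,2)=4 g(4,4)=1
t=5: g(5,-1)=5 g(5,1)=9 g(5,3)=5 g(5,5)=1
t=6: g(6,0)=14 g(6,2)=14 g(6,4)=6 g(6,6)=1
t=7: g(7,-1)=14 g(7,1)=28 g(7,3)=20 g(7,5)=7 g(7,7)=1
t=8: g(8,0)=42 g(8,2)=48 g(8,4)=27 g(8,6)=8 g(8,8)=1
Paths never hitting -2: Σ_s g(8,s) = 126
Paths hitting -2: 2^8 - 126 = 130
P = 130/256 = 65/128

Answer: 65/128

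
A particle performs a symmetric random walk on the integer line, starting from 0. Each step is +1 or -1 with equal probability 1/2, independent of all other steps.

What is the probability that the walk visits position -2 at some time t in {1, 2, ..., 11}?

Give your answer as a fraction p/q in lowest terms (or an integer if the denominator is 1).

Count via complement. Let g(t,s) = #length-t paths at position s with S_1..S_t all ≠ -2.
g(t,s) = g(t-1,s-1) + g(t-1,s+1) for s ≠ -2; g(t,-2) = 0.
t=0: g(0,0)=1
t=1: g(1,-1)=1 g(1,1)=1
t=2: g(2,0)=2 g(2,2)=1
t=3: g(3,-1)=2 g(3,1)=3 g(3,3)=1
t=4: g(4,0)=5 g(4,2)=4 g(4,4)=1
t=5: g(5,-1)=5 g(5,1)=9 g(5,3)=5 g(5,5)=1
t=6: g(6,0)=14 g(6,2)=14 g(6,4)=6 g(6,6)=1
t=7: g(7,-1)=14 g(7,1)=28 g(7,3)=20 g(7,5)=7 g(7,7)=1
t=8: g(8,0)=42 g(8,2)=48 g(8,4)=27 g(8,6)=8 g(8,8)=1
t=9: g(9,-1)=42 g(9,1)=90 g(9,3)=75 g(9,5)=35 g(9,7)=9 g(9,9)=1
t=10: g(10,0)=132 g(10,2)=165 g(10,4)=110 g(10,6)=44 g(10,8)=10 g(10,10)=1
t=11: g(11,-1)=132 g(11,1)=297 g(11,3)=275 g(11,5)=154 g(11,7)=54 g(11,9)=11 g(11,11)=1
Paths never hitting -2: Σ_s g(11,s) = 924
Paths hitting -2: 2^11 - 924 = 1124
P = 1124/2048 = 281/512

Answer: 281/512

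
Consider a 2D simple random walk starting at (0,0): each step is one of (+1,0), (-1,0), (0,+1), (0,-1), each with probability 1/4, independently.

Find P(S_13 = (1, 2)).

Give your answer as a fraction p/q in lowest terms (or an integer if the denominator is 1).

Answer: 552123/16777216

Derivation:
Let h be the number of horizontal steps (so 13-h are vertical). To end at (1,2) need (h+1)/2 right-steps and ((13-h)+2)/2 up-steps.
Sum over h with 1 ≤ h ≤ 11, h ≡ 1 (mod 2), 13-h ≡ 0 (mod 2):
h=1: C(13,1)·C(1,1)·C(12,7) = 13·1·792 = 10296
h=3: C(13,3)·C(3,2)·C(10,6) = 286·3·210 = 180180
h=5: C(13,5)·C(5,3)·C(8,5) = 1287·10·56 = 720720
h=7: C(13,7)·C(7,4)·C(6,4) = 1716·35·15 = 900900
h=9: C(13,9)·C(9,5)·C(4,3) = 715·126·4 = 360360
h=11: C(13,11)·C(11,6)·C(2,2) = 78·462·1 = 36036
Total favorable: 2208492
Total paths: 4^13 = 67108864
P = 2208492/67108864 = 552123/16777216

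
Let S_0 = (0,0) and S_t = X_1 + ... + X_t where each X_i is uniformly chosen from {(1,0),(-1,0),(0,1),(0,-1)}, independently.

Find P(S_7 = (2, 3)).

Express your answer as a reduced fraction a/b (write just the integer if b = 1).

Let h be the number of horizontal steps (so 7-h are vertical). To end at (2,3) need (h+2)/2 right-steps and ((7-h)+3)/2 up-steps.
Sum over h with 2 ≤ h ≤ 4, h ≡ 0 (mod 2), 7-h ≡ 1 (mod 2):
h=2: C(7,2)·C(2,2)·C(5,4) = 21·1·5 = 105
h=4: C(7,4)·C(4,3)·C(3,3) = 35·4·1 = 140
Total favorable: 245
Total paths: 4^7 = 16384
P = 245/16384 = 245/16384

Answer: 245/16384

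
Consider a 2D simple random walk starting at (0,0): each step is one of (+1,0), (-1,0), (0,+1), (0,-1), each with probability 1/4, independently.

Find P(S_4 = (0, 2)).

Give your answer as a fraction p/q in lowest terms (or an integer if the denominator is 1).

Answer: 1/16

Derivation:
Let h be the number of horizontal steps (so 4-h are vertical). To end at (0,2) need (h+0)/2 right-steps and ((4-h)+2)/2 up-steps.
Sum over h with 0 ≤ h ≤ 2, h ≡ 0 (mod 2), 4-h ≡ 0 (mod 2):
h=0: C(4,0)·C(0,0)·C(4,3) = 1·1·4 = 4
h=2: C(4,2)·C(2,1)·C(2,2) = 6·2·1 = 12
Total favorable: 16
Total paths: 4^4 = 256
P = 16/256 = 1/16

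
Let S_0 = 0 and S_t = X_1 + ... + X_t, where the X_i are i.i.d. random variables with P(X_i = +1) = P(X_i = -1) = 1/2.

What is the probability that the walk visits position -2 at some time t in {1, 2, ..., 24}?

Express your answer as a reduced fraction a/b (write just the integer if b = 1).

Answer: 2894229/4194304

Derivation:
Count via complement. Let g(t,s) = #length-t paths at position s with S_1..S_t all ≠ -2.
g(t,s) = g(t-1,s-1) + g(t-1,s+1) for s ≠ -2; g(t,-2) = 0.
t=0: g(0,0)=1
t=1: g(1,-1)=1 g(1,1)=1
t=2: g(2,0)=2 g(2,2)=1
t=3: g(3,-1)=2 g(3,1)=3 g(3,3)=1
t=4: g(4,0)=5 g(4,2)=4 g(4,4)=1
t=5: g(5,-1)=5 g(5,1)=9 g(5,3)=5 g(5,5)=1
t=6: g(6,0)=14 g(6,2)=14 g(6,4)=6 g(6,6)=1
t=7: g(7,-1)=14 g(7,1)=28 g(7,3)=20 g(7,5)=7 g(7,7)=1
t=8: g(8,0)=42 g(8,2)=48 g(8,4)=27 g(8,6)=8 g(8,8)=1
t=9: g(9,-1)=42 g(9,1)=90 g(9,3)=75 g(9,5)=35 g(9,7)=9 g(9,9)=1
t=10: g(10,0)=132 g(10,2)=165 g(10,4)=110 g(10,6)=44 g(10,8)=10 g(10,10)=1
t=11: g(11,-1)=132 g(11,1)=297 g(11,3)=275 g(11,5)=154 g(11,7)=54 g(11,9)=11 g(11,11)=1
t=12: g(12,0)=429 g(12,2)=572 g(12,4)=429 g(12,6)=208 g(12,8)=65 g(12,10)=12 g(12,12)=1
t=13: g(13,-1)=429 g(13,1)=1001 g(13,3)=1001 g(13,5)=637 g(13,7)=273 g(13,9)=77 g(13,11)=13 g(13,13)=1
t=14: g(14,0)=1430 g(14,2)=2002 g(14,4)=1638 g(14,6)=910 g(14,8)=350 g(14,10)=90 g(14,12)=14 g(14,14)=1
t=15: g(15,-1)=1430 g(15,1)=3432 g(15,3)=3640 g(15,5)=2548 g(15,7)=1260 g(15,9)=440 g(15,11)=104 g(15,13)=15 g(15,15)=1
t=16: g(16,0)=4862 g(16,2)=7072 g(16,4)=6188 g(16,6)=3808 g(16,8)=1700 g(16,10)=544 g(16,12)=119 g(16,14)=16 g(16,16)=1
t=17: g(17,-1)=4862 g(17,1)=11934 g(17,3)=13260 g(17,5)=9996 g(17,7)=5508 g(17,9)=2244 g(17,11)=663 g(17,13)=135 g(17,15)=17 g(17,17)=1
t=18: g(18,0)=16796 g(18,2)=25194 g(18,4)=23256 g(18,6)=15504 g(18,8)=7752 g(18,10)=2907 g(18,12)=798 g(18,14)=152 g(18,16)=18 g(18,18)=1
t=19: g(19,-1)=16796 g(19,1)=41990 g(19,3)=48450 g(19,5)=38760 g(19,7)=23256 g(19,9)=10659 g(19,11)=3705 g(19,13)=950 g(19,15)=170 g(19,17)=19 g(19,19)=1
t=20: g(20,0)=58786 g(20,2)=90440 g(20,4)=87210 g(20,6)=62016 g(20,8)=33915 g(20,10)=14364 g(20,12)=4655 g(20,14)=1120 g(20,16)=189 g(20,18)=20 g(20,20)=1
t=21: g(21,-1)=58786 g(21,1)=149226 g(21,3)=177650 g(21,5)=149226 g(21,7)=95931 g(21,9)=48279 g(21,11)=19019 g(21,13)=5775 g(21,15)=1309 g(21,17)=209 g(21,19)=21 g(21,21)=1
t=22: g(22,0)=208012 g(22,2)=326876 g(22,4)=326876 g(22,6)=245157 g(22,8)=144210 g(22,10)=67298 g(22,12)=24794 g(22,14)=7084 g(22,16)=1518 g(22,18)=230 g(22,20)=22 g(22,22)=1
t=23: g(23,-1)=208012 g(23,1)=534888 g(23,3)=653752 g(23,5)=572033 g(23,7)=389367 g(23,9)=211508 g(23,11)=92092 g(23,13)=31878 g(23,15)=8602 g(23,17)=1748 g(23,19)=252 g(23,21)=23 g(23,23)=1
t=24: g(24,0)=742900 g(24,2)=1188640 g(24,4)=1225785 g(24,6)=961400 g(24,8)=600875 g(24,10)=303600 g(24,12)=123970 g(24,14)=40480 g(24,16)=10350 g(24,18)=2000 g(24,20)=275 g(24,22)=24 g(24,24)=1
Paths never hitting -2: Σ_s g(24,s) = 5200300
Paths hitting -2: 2^24 - 5200300 = 11576916
P = 11576916/16777216 = 2894229/4194304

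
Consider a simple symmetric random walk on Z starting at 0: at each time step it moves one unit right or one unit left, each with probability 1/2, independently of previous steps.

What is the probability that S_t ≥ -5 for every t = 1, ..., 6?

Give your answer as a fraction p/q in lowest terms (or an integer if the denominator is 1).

Let f(t,s) = #length-t paths at position s with S_1..S_t all ≥ -5.
f(t,s) = f(t-1,s-1) + f(t-1,s+1) for s ≥ -5; f(t,s) = 0 for s < -5.
t=0: f(0,0)=1
t=1: f(1,-1)=1 f(1,1)=1
t=2: f(2,-2)=1 f(2,0)=2 f(2,2)=1
t=3: f(3,-3)=1 f(3,-1)=3 f(3,1)=3 f(3,3)=1
t=4: f(4,-4)=1 f(4,-2)=4 f(4,0)=6 f(4,2)=4 f(4,4)=1
t=5: f(5,-5)=1 f(5,-3)=5 f(5,-1)=10 f(5,1)=10 f(5,3)=5 f(5,5)=1
t=6: f(6,-4)=6 f(6,-2)=15 f(6,0)=20 f(6,2)=15 f(6,4)=6 f(6,6)=1
Σ_s f(6,s) = 63
P = 63/64 = 63/64

Answer: 63/64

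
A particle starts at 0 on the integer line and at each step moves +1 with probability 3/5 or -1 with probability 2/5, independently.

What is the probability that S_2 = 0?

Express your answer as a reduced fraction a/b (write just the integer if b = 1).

Answer: 12/25

Derivation:
To be at 0 after 2 steps: need exactly 1 step of +1 and 1 of -1.
Number of such sequences: C(2,1) = 2
Each has probability (3/5)^1 · (2/5)^1 = 6/25
P = 2 · 6/25 = 12/25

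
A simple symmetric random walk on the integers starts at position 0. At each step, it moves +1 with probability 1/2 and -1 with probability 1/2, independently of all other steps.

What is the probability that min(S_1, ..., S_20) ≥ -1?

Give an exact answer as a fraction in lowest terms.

Let f(t,s) = #length-t paths at position s with S_1..S_t all ≥ -1.
f(t,s) = f(t-1,s-1) + f(t-1,s+1) for s ≥ -1; f(t,s) = 0 for s < -1.
t=0: f(0,0)=1
t=1: f(1,-1)=1 f(1,1)=1
t=2: f(2,0)=2 f(2,2)=1
t=3: f(3,-1)=2 f(3,1)=3 f(3,3)=1
t=4: f(4,0)=5 f(4,2)=4 f(4,4)=1
t=5: f(5,-1)=5 f(5,1)=9 f(5,3)=5 f(5,5)=1
t=6: f(6,0)=14 f(6,2)=14 f(6,4)=6 f(6,6)=1
t=7: f(7,-1)=14 f(7,1)=28 f(7,3)=20 f(7,5)=7 f(7,7)=1
t=8: f(8,0)=42 f(8,2)=48 f(8,4)=27 f(8,6)=8 f(8,8)=1
t=9: f(9,-1)=42 f(9,1)=90 f(9,3)=75 f(9,5)=35 f(9,7)=9 f(9,9)=1
t=10: f(10,0)=132 f(10,2)=165 f(10,4)=110 f(10,6)=44 f(10,8)=10 f(10,10)=1
t=11: f(11,-1)=132 f(11,1)=297 f(11,3)=275 f(11,5)=154 f(11,7)=54 f(11,9)=11 f(11,11)=1
t=12: f(12,0)=429 f(12,2)=572 f(12,4)=429 f(12,6)=208 f(12,8)=65 f(12,10)=12 f(12,12)=1
t=13: f(13,-1)=429 f(13,1)=1001 f(13,3)=1001 f(13,5)=637 f(13,7)=273 f(13,9)=77 f(13,11)=13 f(13,13)=1
t=14: f(14,0)=1430 f(14,2)=2002 f(14,4)=1638 f(14,6)=910 f(14,8)=350 f(14,10)=90 f(14,12)=14 f(14,14)=1
t=15: f(15,-1)=1430 f(15,1)=3432 f(15,3)=3640 f(15,5)=2548 f(15,7)=1260 f(15,9)=440 f(15,11)=104 f(15,13)=15 f(15,15)=1
t=16: f(16,0)=4862 f(16,2)=7072 f(16,4)=6188 f(16,6)=3808 f(16,8)=1700 f(16,10)=544 f(16,12)=119 f(16,14)=16 f(16,16)=1
t=17: f(17,-1)=4862 f(17,1)=11934 f(17,3)=13260 f(17,5)=9996 f(17,7)=5508 f(17,9)=2244 f(17,11)=663 f(17,13)=135 f(17,15)=17 f(17,17)=1
t=18: f(18,0)=16796 f(18,2)=25194 f(18,4)=23256 f(18,6)=15504 f(18,8)=7752 f(18,10)=2907 f(18,12)=798 f(18,14)=152 f(18,16)=18 f(18,18)=1
t=19: f(19,-1)=16796 f(19,1)=41990 f(19,3)=48450 f(19,5)=38760 f(19,7)=23256 f(19,9)=10659 f(19,11)=3705 f(19,13)=950 f(19,15)=170 f(19,17)=19 f(19,19)=1
t=20: f(20,0)=58786 f(20,2)=90440 f(20,4)=87210 f(20,6)=62016 f(20,8)=33915 f(20,10)=14364 f(20,12)=4655 f(20,14)=1120 f(20,16)=189 f(20,18)=20 f(20,20)=1
Σ_s f(20,s) = 352716
P = 352716/1048576 = 88179/262144

Answer: 88179/262144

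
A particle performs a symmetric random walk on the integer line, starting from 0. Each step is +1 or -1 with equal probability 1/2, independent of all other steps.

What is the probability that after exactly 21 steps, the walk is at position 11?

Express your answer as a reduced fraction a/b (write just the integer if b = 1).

To reach position 11 after 21 steps: need 16 steps of +1 and 5 of -1.
Favorable paths: C(21,16) = 20349
Total paths: 2^21 = 2097152
P = 20349/2097152 = 20349/2097152

Answer: 20349/2097152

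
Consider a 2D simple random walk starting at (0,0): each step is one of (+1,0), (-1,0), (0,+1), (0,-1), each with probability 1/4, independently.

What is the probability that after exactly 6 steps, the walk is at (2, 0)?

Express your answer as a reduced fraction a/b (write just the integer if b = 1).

Answer: 225/4096

Derivation:
Let h be the number of horizontal steps (so 6-h are vertical). To end at (2,0) need (h+2)/2 right-steps and ((6-h)+0)/2 up-steps.
Sum over h with 2 ≤ h ≤ 6, h ≡ 0 (mod 2), 6-h ≡ 0 (mod 2):
h=2: C(6,2)·C(2,2)·C(4,2) = 15·1·6 = 90
h=4: C(6,4)·C(4,3)·C(2,1) = 15·4·2 = 120
h=6: C(6,6)·C(6,4)·C(0,0) = 1·15·1 = 15
Total favorable: 225
Total paths: 4^6 = 4096
P = 225/4096 = 225/4096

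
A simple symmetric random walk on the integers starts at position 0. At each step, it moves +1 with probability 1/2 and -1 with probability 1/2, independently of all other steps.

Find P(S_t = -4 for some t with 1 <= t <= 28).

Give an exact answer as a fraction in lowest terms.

Count via complement. Let g(t,s) = #length-t paths at position s with S_1..S_t all ≠ -4.
g(t,s) = g(t-1,s-1) + g(t-1,s+1) for s ≠ -4; g(t,-4) = 0.
t=0: g(0,0)=1
t=1: g(1,-1)=1 g(1,1)=1
t=2: g(2,-2)=1 g(2,0)=2 g(2,2)=1
t=3: g(3,-3)=1 g(3,-1)=3 g(3,1)=3 g(3,3)=1
t=4: g(4,-2)=4 g(4,0)=6 g(4,2)=4 g(4,4)=1
t=5: g(5,-3)=4 g(5,-1)=10 g(5,1)=10 g(5,3)=5 g(5,5)=1
t=6: g(6,-2)=14 g(6,0)=20 g(6,2)=15 g(6,4)=6 g(6,6)=1
t=7: g(7,-3)=14 g(7,-1)=34 g(7,1)=35 g(7,3)=21 g(7,5)=7 g(7,7)=1
t=8: g(8,-2)=48 g(8,0)=69 g(8,2)=56 g(8,4)=28 g(8,6)=8 g(8,8)=1
t=9: g(9,-3)=48 g(9,-1)=117 g(9,1)=125 g(9,3)=84 g(9,5)=36 g(9,7)=9 g(9,9)=1
t=10: g(10,-2)=165 g(10,0)=242 g(10,2)=209 g(10,4)=120 g(10,6)=45 g(10,8)=10 g(10,10)=1
t=11: g(11,-3)=165 g(11,-1)=407 g(11,1)=451 g(11,3)=329 g(11,5)=165 g(11,7)=55 g(11,9)=11 g(11,11)=1
t=12: g(12,-2)=572 g(12,0)=858 g(12,2)=780 g(12,4)=494 g(12,6)=220 g(12,8)=66 g(12,10)=12 g(12,12)=1
t=13: g(13,-3)=572 g(13,-1)=1430 g(13,1)=1638 g(13,3)=1274 g(13,5)=714 g(13,7)=286 g(13,9)=78 g(13,11)=13 g(13,13)=1
t=14: g(14,-2)=2002 g(14,0)=3068 g(14,2)=2912 g(14,4)=1988 g(14,6)=1000 g(14,8)=364 g(14,10)=91 g(14,12)=14 g(14,14)=1
t=15: g(15,-3)=2002 g(15,-1)=5070 g(15,1)=5980 g(15,3)=4900 g(15,5)=2988 g(15,7)=1364 g(15,9)=455 g(15,11)=105 g(15,13)=15 g(15,15)=1
t=16: g(16,-2)=7072 g(16,0)=11050 g(16,2)=10880 g(16,4)=7888 g(16,6)=4352 g(16,8)=1819 g(16,10)=560 g(16,12)=120 g(16,14)=16 g(16,16)=1
t=17: g(17,-3)=7072 g(17,-1)=18122 g(17,1)=21930 g(17,3)=18768 g(17,5)=12240 g(17,7)=6171 g(17,9)=2379 g(17,11)=680 g(17,13)=136 g(17,15)=17 g(17,17)=1
t=18: g(18,-2)=25194 g(18,0)=40052 g(18,2)=40698 g(18,4)=31008 g(18,6)=18411 g(18,8)=8550 g(18,10)=3059 g(18,12)=816 g(18,14)=153 g(18,16)=18 g(18,18)=1
t=19: g(19,-3)=25194 g(19,-1)=65246 g(19,1)=80750 g(19,3)=71706 g(19,5)=49419 g(19,7)=26961 g(19,9)=11609 g(19,11)=3875 g(19,13)=969 g(19,15)=171 g(19,17)=19 g(19,19)=1
t=20: g(20,-2)=90440 g(20,0)=145996 g(20,2)=152456 g(20,4)=121125 g(20,6)=76380 g(20,8)=38570 g(20,10)=15484 g(20,12)=4844 g(20,14)=1140 g(20,16)=190 g(20,18)=20 g(20,20)=1
t=21: g(21,-3)=90440 g(21,-1)=236436 g(21,1)=298452 g(21,3)=273581 g(21,5)=197505 g(21,7)=114950 g(21,9)=54054 g(21,11)=20328 g(21,13)=5984 g(21,15)=1330 g(21,17)=210 g(21,19)=21 g(21,21)=1
t=22: g(22,-2)=326876 g(22,0)=534888 g(22,2)=572033 g(22,4)=471086 g(22,6)=312455 g(22,8)=169004 g(22,10)=74382 g(22,12)=26312 g(22,14)=7314 g(22,16)=1540 g(22,18)=231 g(22,20)=22 g(22,22)=1
t=23: g(23,-3)=326876 g(23,-1)=861764 g(23,1)=1106921 g(23,3)=1043119 g(23,5)=783541 g(23,7)=481459 g(23,9)=243386 g(23,11)=100694 g(23,13)=33626 g(23,15)=8854 g(23,17)=1771 g(23,19)=253 g(23,21)=23 g(23,23)=1
t=24: g(24,-2)=1188640 g(24,0)=1968685 g(24,2)=2150040 g(24,4)=1826660 g(24,6)=1265000 g(24,8)=724845 g(24,10)=344080 g(24,12)=134320 g(24,14)=42480 g(24,16)=10625 g(24,18)=2024 g(24,20)=276 g(24,22)=24 g(24,24)=1
t=25: g(25,-3)=1188640 g(25,-1)=3157325 g(25,1)=4118725 g(25,3)=3976700 g(25,5)=3091660 g(25,7)=1989845 g(25,9)=1068925 g(25,11)=478400 g(25,13)=176800 g(25,15)=53105 g(25,17)=12649 g(25,19)=2300 g(25,21)=300 g(25,23)=25 g(25,25)=1
t=26: g(26,-2)=4345965 g(26,0)=7276050 g(26,2)=8095425 g(26,4)=7068360 g(26,6)=5081505 g(26,8)=3058770 g(26,10)=1547325 g(26,12)=655200 g(26,14)=229905 g(26,16)=65754 g(26,18)=14949 g(26,20)=2600 g(26,22)=325 g(26,24)=26 g(26,26)=1
t=27: g(27,-3)=4345965 g(27,-1)=11622015 g(27,1)=15371475 g(27,3)=15163785 g(27,5)=12149865 g(27,7)=8140275 g(27,9)=4606095 g(27,11)=2202525 g(27,13)=885105 g(27,15)=295659 g(27,17)=80703 g(27,19)=17549 g(27,21)=2925 g(27,23)=351 g(27,25)=27 g(27,27)=1
t=28: g(28,-2)=15967980 g(28,0)=26993490 g(28,2)=30535260 g(28,4)=27313650 g(28,6)=20290140 g(28,8)=12746370 g(28,10)=6808620 g(28,12)=3087630 g(28,14)=1180764 g(28,16)=376362 g(28,18)=98252 g(28,20)=20474 g(28,22)=3276 g(28,24)=378 g(28,26)=28 g(28,28)=1
Paths never hitting -4: Σ_s g(28,s) = 145422675
Paths hitting -4: 2^28 - 145422675 = 123012781
P = 123012781/268435456 = 123012781/268435456

Answer: 123012781/268435456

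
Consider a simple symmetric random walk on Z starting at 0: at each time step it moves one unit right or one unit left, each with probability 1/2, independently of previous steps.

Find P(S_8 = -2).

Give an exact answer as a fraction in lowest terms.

Answer: 7/32

Derivation:
To reach position -2 after 8 steps: need 3 steps of +1 and 5 of -1.
Favorable paths: C(8,3) = 56
Total paths: 2^8 = 256
P = 56/256 = 7/32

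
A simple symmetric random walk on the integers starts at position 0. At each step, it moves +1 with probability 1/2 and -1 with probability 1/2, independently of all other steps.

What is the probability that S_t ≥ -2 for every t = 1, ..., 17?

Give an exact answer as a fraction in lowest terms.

Let f(t,s) = #length-t paths at position s with S_1..S_t all ≥ -2.
f(t,s) = f(t-1,s-1) + f(t-1,s+1) for s ≥ -2; f(t,s) = 0 for s < -2.
t=0: f(0,0)=1
t=1: f(1,-1)=1 f(1,1)=1
t=2: f(2,-2)=1 f(2,0)=2 f(2,2)=1
t=3: f(3,-1)=3 f(3,1)=3 f(3,3)=1
t=4: f(4,-2)=3 f(4,0)=6 f(4,2)=4 f(4,4)=1
t=5: f(5,-1)=9 f(5,1)=10 f(5,3)=5 f(5,5)=1
t=6: f(6,-2)=9 f(6,0)=19 f(6,2)=15 f(6,4)=6 f(6,6)=1
t=7: f(7,-1)=28 f(7,1)=34 f(7,3)=21 f(7,5)=7 f(7,7)=1
t=8: f(8,-2)=28 f(8,0)=62 f(8,2)=55 f(8,4)=28 f(8,6)=8 f(8,8)=1
t=9: f(9,-1)=90 f(9,1)=117 f(9,3)=83 f(9,5)=36 f(9,7)=9 f(9,9)=1
t=10: f(10,-2)=90 f(10,0)=207 f(10,2)=200 f(10,4)=119 f(10,6)=45 f(10,8)=10 f(10,10)=1
t=11: f(11,-1)=297 f(11,1)=407 f(11,3)=319 f(11,5)=164 f(11,7)=55 f(11,9)=11 f(11,11)=1
t=12: f(12,-2)=297 f(12,0)=704 f(12,2)=726 f(12,4)=483 f(12,6)=219 f(12,8)=66 f(12,10)=12 f(12,12)=1
t=13: f(13,-1)=1001 f(13,1)=1430 f(13,3)=1209 f(13,5)=702 f(13,7)=285 f(13,9)=78 f(13,11)=13 f(13,13)=1
t=14: f(14,-2)=1001 f(14,0)=2431 f(14,2)=2639 f(14,4)=1911 f(14,6)=987 f(14,8)=363 f(14,10)=91 f(14,12)=14 f(14,14)=1
t=15: f(15,-1)=3432 f(15,1)=5070 f(15,3)=4550 f(15,5)=2898 f(15,7)=1350 f(15,9)=454 f(15,11)=105 f(15,13)=15 f(15,15)=1
t=16: f(16,-2)=3432 f(16,0)=8502 f(16,2)=9620 f(16,4)=7448 f(16,6)=4248 f(16,8)=1804 f(16,10)=559 f(16,12)=120 f(16,14)=16 f(16,16)=1
t=17: f(17,-1)=11934 f(17,1)=18122 f(17,3)=17068 f(17,5)=11696 f(17,7)=6052 f(17,9)=2363 f(17,11)=679 f(17,13)=136 f(17,15)=17 f(17,17)=1
Σ_s f(17,s) = 68068
P = 68068/131072 = 17017/32768

Answer: 17017/32768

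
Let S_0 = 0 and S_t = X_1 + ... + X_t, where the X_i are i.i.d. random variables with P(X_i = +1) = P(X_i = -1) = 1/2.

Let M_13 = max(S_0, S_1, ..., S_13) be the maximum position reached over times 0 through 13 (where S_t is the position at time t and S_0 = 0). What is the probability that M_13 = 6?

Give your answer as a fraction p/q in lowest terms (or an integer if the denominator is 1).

Let M_13 = max(S_0,...,S_13). Use the reflection principle: for j ≥ 1, #{paths with M_13 ≥ j} = #{S_13 ≥ j} + #{S_13 ≥ j+1}.
By reflection, #{M_13 ≥ 6} = #{S_13 ≥ 6} + #{S_13 ≥ 7} = 378 + 378 = 756.
#{M_13 ≥ 7} = #{S_13 ≥ 7} + #{S_13 ≥ 8} = 378 + 92 = 470.
#{M_13 = 6} = 756 - 470 = 286.
P(M_13 = 6) = 286/8192 = 143/4096

Answer: 143/4096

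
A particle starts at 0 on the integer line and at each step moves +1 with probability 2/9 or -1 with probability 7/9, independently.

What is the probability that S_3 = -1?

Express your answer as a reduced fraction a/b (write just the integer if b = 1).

To reach position -1 after 3 steps: need 1 step of +1 and 2 steps of -1.
Number of such sequences: C(3,1) = 3
Each has probability (2/9)^1 · (7/9)^2 = 98/729
P = 3 · 98/729 = 98/243

Answer: 98/243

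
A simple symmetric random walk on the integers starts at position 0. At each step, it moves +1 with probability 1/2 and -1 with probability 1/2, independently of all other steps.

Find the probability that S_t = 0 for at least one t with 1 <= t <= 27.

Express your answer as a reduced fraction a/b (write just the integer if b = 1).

Count via complement. Let g(t,s) = #length-t paths at position s with S_1..S_t all ≠ 0.
g(t,s) = g(t-1,s-1) + g(t-1,s+1) for s ≠ 0; g(t,0) = 0.
t=0: g(0,0)=1
t=1: g(1,-1)=1 g(1,1)=1
t=2: g(2,-2)=1 g(2,2)=1
t=3: g(3,-3)=1 g(3,-1)=1 g(3,1)=1 g(3,3)=1
t=4: g(4,-4)=1 g(4,-2)=2 g(4,2)=2 g(4,4)=1
t=5: g(5,-5)=1 g(5,-3)=3 g(5,-1)=2 g(5,1)=2 g(5,3)=3 g(5,5)=1
t=6: g(6,-6)=1 g(6,-4)=4 g(6,-2)=5 g(6,2)=5 g(6,4)=4 g(6,6)=1
t=7: g(7,-7)=1 g(7,-5)=5 g(7,-3)=9 g(7,-1)=5 g(7,1)=5 g(7,3)=9 g(7,5)=5 g(7,7)=1
t=8: g(8,-8)=1 g(8,-6)=6 g(8,-4)=14 g(8,-2)=14 g(8,2)=14 g(8,4)=14 g(8,6)=6 g(8,8)=1
t=9: g(9,-9)=1 g(9,-7)=7 g(9,-5)=20 g(9,-3)=28 g(9,-1)=14 g(9,1)=14 g(9,3)=28 g(9,5)=20 g(9,7)=7 g(9,9)=1
t=10: g(10,-10)=1 g(10,-8)=8 g(10,-6)=27 g(10,-4)=48 g(10,-2)=42 g(10,2)=42 g(10,4)=48 g(10,6)=27 g(10,8)=8 g(10,10)=1
t=11: g(11,-11)=1 g(11,-9)=9 g(11,-7)=35 g(11,-5)=75 g(11,-3)=90 g(11,-1)=42 g(11,1)=42 g(11,3)=90 g(11,5)=75 g(11,7)=35 g(11,9)=9 g(11,11)=1
t=12: g(12,-12)=1 g(12,-10)=10 g(12,-8)=44 g(12,-6)=110 g(12,-4)=165 g(12,-2)=132 g(12,2)=132 g(12,4)=165 g(12,6)=110 g(12,8)=44 g(12,10)=10 g(12,12)=1
t=13: g(13,-13)=1 g(13,-11)=11 g(13,-9)=54 g(13,-7)=154 g(13,-5)=275 g(13,-3)=297 g(13,-1)=132 g(13,1)=132 g(13,3)=297 g(13,5)=275 g(13,7)=154 g(13,9)=54 g(13,11)=11 g(13,13)=1
t=14: g(14,-14)=1 g(14,-12)=12 g(14,-10)=65 g(14,-8)=208 g(14,-6)=429 g(14,-4)=572 g(14,-2)=429 g(14,2)=429 g(14,4)=572 g(14,6)=429 g(14,8)=208 g(14,10)=65 g(14,12)=12 g(14,14)=1
t=15: g(15,-15)=1 g(15,-13)=13 g(15,-11)=77 g(15,-9)=273 g(15,-7)=637 g(15,-5)=1001 g(15,-3)=1001 g(15,-1)=429 g(15,1)=429 g(15,3)=1001 g(15,5)=1001 g(15,7)=637 g(15,9)=273 g(15,11)=77 g(15,13)=13 g(15,15)=1
t=16: g(16,-16)=1 g(16,-14)=14 g(16,-12)=90 g(16,-10)=350 g(16,-8)=910 g(16,-6)=1638 g(16,-4)=2002 g(16,-2)=1430 g(16,2)=1430 g(16,4)=2002 g(16,6)=1638 g(16,8)=910 g(16,10)=350 g(16,12)=90 g(16,14)=14 g(16,16)=1
t=17: g(17,-17)=1 g(17,-15)=15 g(17,-13)=104 g(17,-11)=440 g(17,-9)=1260 g(17,-7)=2548 g(17,-5)=3640 g(17,-3)=3432 g(17,-1)=1430 g(17,1)=1430 g(17,3)=3432 g(17,5)=3640 g(17,7)=2548 g(17,9)=1260 g(17,11)=440 g(17,13)=104 g(17,15)=15 g(17,17)=1
t=18: g(18,-18)=1 g(18,-16)=16 g(18,-14)=119 g(18,-12)=544 g(18,-10)=1700 g(18,-8)=3808 g(18,-6)=6188 g(18,-4)=7072 g(18,-2)=4862 g(18,2)=4862 g(18,4)=7072 g(18,6)=6188 g(18,8)=3808 g(18,10)=1700 g(18,12)=544 g(18,14)=119 g(18,16)=16 g(18,18)=1
t=19: g(19,-19)=1 g(19,-17)=17 g(19,-15)=135 g(19,-13)=663 g(19,-11)=2244 g(19,-9)=5508 g(19,-7)=9996 g(19,-5)=13260 g(19,-3)=11934 g(19,-1)=4862 g(19,1)=4862 g(19,3)=11934 g(19,5)=13260 g(19,7)=9996 g(19,9)=5508 g(19,11)=2244 g(19,13)=663 g(19,15)=135 g(19,17)=17 g(19,19)=1
t=20: g(20,-20)=1 g(20,-18)=18 g(20,-16)=152 g(20,-14)=798 g(20,-12)=2907 g(20,-10)=7752 g(20,-8)=15504 g(20,-6)=23256 g(20,-4)=25194 g(20,-2)=16796 g(20,2)=16796 g(20,4)=25194 g(20,6)=23256 g(20,8)=15504 g(20,10)=7752 g(20,12)=2907 g(20,14)=798 g(20,16)=152 g(20,18)=18 g(20,20)=1
t=21: g(21,-21)=1 g(21,-19)=19 g(21,-17)=170 g(21,-15)=950 g(21,-13)=3705 g(21,-11)=10659 g(21,-9)=23256 g(21,-7)=38760 g(21,-5)=48450 g(21,-3)=41990 g(21,-1)=16796 g(21,1)=16796 g(21,3)=41990 g(21,5)=48450 g(21,7)=38760 g(21,9)=23256 g(21,11)=10659 g(21,13)=3705 g(21,15)=950 g(21,17)=170 g(21,19)=19 g(21,21)=1
t=22: g(22,-22)=1 g(22,-20)=20 g(22,-18)=189 g(22,-16)=1120 g(22,-14)=4655 g(22,-12)=14364 g(22,-10)=33915 g(22,-8)=62016 g(22,-6)=87210 g(22,-4)=90440 g(22,-2)=58786 g(22,2)=58786 g(22,4)=90440 g(22,6)=87210 g(22,8)=62016 g(22,10)=33915 g(22,12)=14364 g(22,14)=4655 g(22,16)=1120 g(22,18)=189 g(22,20)=20 g(22,22)=1
t=23: g(23,-23)=1 g(23,-21)=21 g(23,-19)=209 g(23,-17)=1309 g(23,-15)=5775 g(23,-13)=19019 g(23,-11)=48279 g(23,-9)=95931 g(23,-7)=149226 g(23,-5)=177650 g(23,-3)=149226 g(23,-1)=58786 g(23,1)=58786 g(23,3)=149226 g(23,5)=177650 g(23,7)=149226 g(23,9)=95931 g(23,11)=48279 g(23,13)=19019 g(23,15)=5775 g(23,17)=1309 g(23,19)=209 g(23,21)=21 g(23,23)=1
t=24: g(24,-24)=1 g(24,-22)=22 g(24,-20)=230 g(24,-18)=1518 g(24,-16)=7084 g(24,-14)=24794 g(24,-12)=67298 g(24,-10)=144210 g(24,-8)=245157 g(24,-6)=326876 g(24,-4)=326876 g(24,-2)=208012 g(24,2)=208012 g(24,4)=326876 g(24,6)=326876 g(24,8)=245157 g(24,10)=144210 g(24,12)=67298 g(24,14)=24794 g(24,16)=7084 g(24,18)=1518 g(24,20)=230 g(24,22)=22 g(24,24)=1
t=25: g(25,-25)=1 g(25,-23)=23 g(25,-21)=252 g(25,-19)=1748 g(25,-17)=8602 g(25,-15)=31878 g(25,-13)=92092 g(25,-11)=211508 g(25,-9)=389367 g(25,-7)=572033 g(25,-5)=653752 g(25,-3)=534888 g(25,-1)=208012 g(25,1)=208012 g(25,3)=534888 g(25,5)=653752 g(25,7)=572033 g(25,9)=389367 g(25,11)=211508 g(25,13)=92092 g(25,15)=31878 g(25,17)=8602 g(25,19)=1748 g(25,21)=252 g(25,23)=23 g(25,25)=1
t=26: g(26,-26)=1 g(26,-24)=24 g(26,-22)=275 g(26,-20)=2000 g(26,-18)=10350 g(26,-16)=40480 g(26,-14)=123970 g(26,-12)=303600 g(26,-10)=600875 g(26,-8)=961400 g(26,-6)=1225785 g(26,-4)=1188640 g(26,-2)=742900 g(26,2)=742900 g(26,4)=1188640 g(26,6)=1225785 g(26,8)=961400 g(26,10)=600875 g(26,12)=303600 g(26,14)=123970 g(26,16)=40480 g(26,18)=10350 g(26,20)=2000 g(26,22)=275 g(26,24)=24 g(26,26)=1
t=27: g(27,-27)=1 g(27,-25)=25 g(27,-23)=299 g(27,-21)=2275 g(27,-19)=12350 g(27,-17)=50830 g(27,-15)=164450 g(27,-13)=427570 g(27,-11)=904475 g(27,-9)=1562275 g(27,-7)=2187185 g(27,-5)=2414425 g(27,-3)=1931540 g(27,-1)=742900 g(27,1)=742900 g(27,3)=1931540 g(27,5)=2414425 g(27,7)=2187185 g(27,9)=1562275 g(27,11)=904475 g(27,13)=427570 g(27,15)=164450 g(27,17)=50830 g(27,19)=12350 g(27,21)=2275 g(27,23)=299 g(27,25)=25 g(27,27)=1
Paths never hitting 0: Σ_s g(27,s) = 20801200
Paths hitting 0: 2^27 - 20801200 = 113416528
P = 113416528/134217728 = 7088533/8388608

Answer: 7088533/8388608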